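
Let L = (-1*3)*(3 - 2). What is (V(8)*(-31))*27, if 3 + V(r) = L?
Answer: 5022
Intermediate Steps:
L = -3 (L = -3*1 = -3)
V(r) = -6 (V(r) = -3 - 3 = -6)
(V(8)*(-31))*27 = -6*(-31)*27 = 186*27 = 5022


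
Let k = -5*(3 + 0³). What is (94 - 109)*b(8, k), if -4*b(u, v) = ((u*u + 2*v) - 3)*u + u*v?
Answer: 480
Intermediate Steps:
k = -15 (k = -5*(3 + 0) = -5*3 = -15)
b(u, v) = -u*v/4 - u*(-3 + u² + 2*v)/4 (b(u, v) = -(((u*u + 2*v) - 3)*u + u*v)/4 = -(((u² + 2*v) - 3)*u + u*v)/4 = -((-3 + u² + 2*v)*u + u*v)/4 = -(u*(-3 + u² + 2*v) + u*v)/4 = -(u*v + u*(-3 + u² + 2*v))/4 = -u*v/4 - u*(-3 + u² + 2*v)/4)
(94 - 109)*b(8, k) = (94 - 109)*((¼)*8*(3 - 1*8² - 3*(-15))) = -15*8*(3 - 1*64 + 45)/4 = -15*8*(3 - 64 + 45)/4 = -15*8*(-16)/4 = -15*(-32) = 480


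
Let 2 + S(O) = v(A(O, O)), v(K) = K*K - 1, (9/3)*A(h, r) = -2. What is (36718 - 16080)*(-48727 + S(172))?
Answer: -9051125108/9 ≈ -1.0057e+9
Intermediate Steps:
A(h, r) = -2/3 (A(h, r) = (1/3)*(-2) = -2/3)
v(K) = -1 + K**2 (v(K) = K**2 - 1 = -1 + K**2)
S(O) = -23/9 (S(O) = -2 + (-1 + (-2/3)**2) = -2 + (-1 + 4/9) = -2 - 5/9 = -23/9)
(36718 - 16080)*(-48727 + S(172)) = (36718 - 16080)*(-48727 - 23/9) = 20638*(-438566/9) = -9051125108/9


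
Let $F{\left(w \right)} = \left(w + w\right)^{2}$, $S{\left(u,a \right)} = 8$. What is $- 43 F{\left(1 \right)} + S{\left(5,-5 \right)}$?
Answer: $-164$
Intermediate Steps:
$F{\left(w \right)} = 4 w^{2}$ ($F{\left(w \right)} = \left(2 w\right)^{2} = 4 w^{2}$)
$- 43 F{\left(1 \right)} + S{\left(5,-5 \right)} = - 43 \cdot 4 \cdot 1^{2} + 8 = - 43 \cdot 4 \cdot 1 + 8 = \left(-43\right) 4 + 8 = -172 + 8 = -164$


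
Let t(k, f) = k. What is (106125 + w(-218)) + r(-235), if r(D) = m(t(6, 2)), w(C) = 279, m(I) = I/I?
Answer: 106405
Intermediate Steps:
m(I) = 1
r(D) = 1
(106125 + w(-218)) + r(-235) = (106125 + 279) + 1 = 106404 + 1 = 106405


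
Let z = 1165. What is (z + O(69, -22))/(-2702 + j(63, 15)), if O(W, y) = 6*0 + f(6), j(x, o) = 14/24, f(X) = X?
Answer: -14052/32417 ≈ -0.43348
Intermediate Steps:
j(x, o) = 7/12 (j(x, o) = 14*(1/24) = 7/12)
O(W, y) = 6 (O(W, y) = 6*0 + 6 = 0 + 6 = 6)
(z + O(69, -22))/(-2702 + j(63, 15)) = (1165 + 6)/(-2702 + 7/12) = 1171/(-32417/12) = 1171*(-12/32417) = -14052/32417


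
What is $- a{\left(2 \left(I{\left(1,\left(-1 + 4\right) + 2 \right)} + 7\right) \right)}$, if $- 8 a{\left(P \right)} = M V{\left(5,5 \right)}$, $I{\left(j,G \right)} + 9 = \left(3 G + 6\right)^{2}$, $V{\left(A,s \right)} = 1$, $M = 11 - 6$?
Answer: $\frac{5}{8} \approx 0.625$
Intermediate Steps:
$M = 5$ ($M = 11 - 6 = 5$)
$I{\left(j,G \right)} = -9 + \left(6 + 3 G\right)^{2}$ ($I{\left(j,G \right)} = -9 + \left(3 G + 6\right)^{2} = -9 + \left(6 + 3 G\right)^{2}$)
$a{\left(P \right)} = - \frac{5}{8}$ ($a{\left(P \right)} = - \frac{5 \cdot 1}{8} = \left(- \frac{1}{8}\right) 5 = - \frac{5}{8}$)
$- a{\left(2 \left(I{\left(1,\left(-1 + 4\right) + 2 \right)} + 7\right) \right)} = \left(-1\right) \left(- \frac{5}{8}\right) = \frac{5}{8}$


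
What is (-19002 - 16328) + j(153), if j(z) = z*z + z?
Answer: -11768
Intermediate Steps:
j(z) = z + z**2 (j(z) = z**2 + z = z + z**2)
(-19002 - 16328) + j(153) = (-19002 - 16328) + 153*(1 + 153) = -35330 + 153*154 = -35330 + 23562 = -11768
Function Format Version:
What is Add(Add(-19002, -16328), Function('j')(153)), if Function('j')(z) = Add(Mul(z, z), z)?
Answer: -11768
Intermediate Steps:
Function('j')(z) = Add(z, Pow(z, 2)) (Function('j')(z) = Add(Pow(z, 2), z) = Add(z, Pow(z, 2)))
Add(Add(-19002, -16328), Function('j')(153)) = Add(Add(-19002, -16328), Mul(153, Add(1, 153))) = Add(-35330, Mul(153, 154)) = Add(-35330, 23562) = -11768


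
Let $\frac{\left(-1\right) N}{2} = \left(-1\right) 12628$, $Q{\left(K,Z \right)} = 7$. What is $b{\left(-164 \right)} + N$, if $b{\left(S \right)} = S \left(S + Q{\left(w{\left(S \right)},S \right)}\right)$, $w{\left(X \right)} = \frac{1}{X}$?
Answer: $51004$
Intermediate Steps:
$N = 25256$ ($N = - 2 \left(\left(-1\right) 12628\right) = \left(-2\right) \left(-12628\right) = 25256$)
$b{\left(S \right)} = S \left(7 + S\right)$ ($b{\left(S \right)} = S \left(S + 7\right) = S \left(7 + S\right)$)
$b{\left(-164 \right)} + N = - 164 \left(7 - 164\right) + 25256 = \left(-164\right) \left(-157\right) + 25256 = 25748 + 25256 = 51004$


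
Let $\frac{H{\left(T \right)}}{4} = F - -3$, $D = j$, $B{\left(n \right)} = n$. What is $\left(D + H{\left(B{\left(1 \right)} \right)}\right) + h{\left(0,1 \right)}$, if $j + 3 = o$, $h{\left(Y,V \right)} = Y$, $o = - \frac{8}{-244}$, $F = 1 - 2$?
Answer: $\frac{307}{61} \approx 5.0328$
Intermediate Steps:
$F = -1$ ($F = 1 - 2 = -1$)
$o = \frac{2}{61}$ ($o = \left(-8\right) \left(- \frac{1}{244}\right) = \frac{2}{61} \approx 0.032787$)
$j = - \frac{181}{61}$ ($j = -3 + \frac{2}{61} = - \frac{181}{61} \approx -2.9672$)
$D = - \frac{181}{61} \approx -2.9672$
$H{\left(T \right)} = 8$ ($H{\left(T \right)} = 4 \left(-1 - -3\right) = 4 \left(-1 + 3\right) = 4 \cdot 2 = 8$)
$\left(D + H{\left(B{\left(1 \right)} \right)}\right) + h{\left(0,1 \right)} = \left(- \frac{181}{61} + 8\right) + 0 = \frac{307}{61} + 0 = \frac{307}{61}$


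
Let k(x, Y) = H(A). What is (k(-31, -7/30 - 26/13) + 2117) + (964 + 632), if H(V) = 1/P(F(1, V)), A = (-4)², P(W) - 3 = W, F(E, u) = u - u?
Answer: 11140/3 ≈ 3713.3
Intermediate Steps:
F(E, u) = 0
P(W) = 3 + W
A = 16
H(V) = ⅓ (H(V) = 1/(3 + 0) = 1/3 = ⅓)
k(x, Y) = ⅓
(k(-31, -7/30 - 26/13) + 2117) + (964 + 632) = (⅓ + 2117) + (964 + 632) = 6352/3 + 1596 = 11140/3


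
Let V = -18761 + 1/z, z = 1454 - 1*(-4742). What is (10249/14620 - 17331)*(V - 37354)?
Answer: 5181969844407257/5328560 ≈ 9.7249e+8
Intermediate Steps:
z = 6196 (z = 1454 + 4742 = 6196)
V = -116243155/6196 (V = -18761 + 1/6196 = -116243155/6196 ≈ -18761.)
(10249/14620 - 17331)*(V - 37354) = (10249/14620 - 17331)*(-116243155/6196 - 37354) = (10249*(1/14620) - 17331)*(-347688539/6196) = (10249/14620 - 17331)*(-347688539/6196) = -253368971/14620*(-347688539/6196) = 5181969844407257/5328560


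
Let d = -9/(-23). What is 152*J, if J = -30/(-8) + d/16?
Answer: 26391/46 ≈ 573.72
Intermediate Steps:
d = 9/23 (d = -9*(-1/23) = 9/23 ≈ 0.39130)
J = 1389/368 (J = -30/(-8) + (9/23)/16 = -30*(-⅛) + (9/23)*(1/16) = 15/4 + 9/368 = 1389/368 ≈ 3.7745)
152*J = 152*(1389/368) = 26391/46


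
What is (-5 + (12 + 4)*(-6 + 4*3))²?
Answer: 8281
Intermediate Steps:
(-5 + (12 + 4)*(-6 + 4*3))² = (-5 + 16*(-6 + 12))² = (-5 + 16*6)² = (-5 + 96)² = 91² = 8281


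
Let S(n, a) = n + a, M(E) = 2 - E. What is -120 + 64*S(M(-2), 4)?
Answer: 392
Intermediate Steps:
S(n, a) = a + n
-120 + 64*S(M(-2), 4) = -120 + 64*(4 + (2 - 1*(-2))) = -120 + 64*(4 + (2 + 2)) = -120 + 64*(4 + 4) = -120 + 64*8 = -120 + 512 = 392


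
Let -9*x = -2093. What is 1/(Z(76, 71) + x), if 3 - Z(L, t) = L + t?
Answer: 9/797 ≈ 0.011292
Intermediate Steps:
x = 2093/9 (x = -1/9*(-2093) = 2093/9 ≈ 232.56)
Z(L, t) = 3 - L - t (Z(L, t) = 3 - (L + t) = 3 + (-L - t) = 3 - L - t)
1/(Z(76, 71) + x) = 1/((3 - 1*76 - 1*71) + 2093/9) = 1/((3 - 76 - 71) + 2093/9) = 1/(-144 + 2093/9) = 1/(797/9) = 9/797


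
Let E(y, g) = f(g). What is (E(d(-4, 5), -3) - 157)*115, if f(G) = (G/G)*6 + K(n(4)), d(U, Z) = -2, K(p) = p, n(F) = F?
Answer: -16905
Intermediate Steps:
f(G) = 10 (f(G) = (G/G)*6 + 4 = 1*6 + 4 = 6 + 4 = 10)
E(y, g) = 10
(E(d(-4, 5), -3) - 157)*115 = (10 - 157)*115 = -147*115 = -16905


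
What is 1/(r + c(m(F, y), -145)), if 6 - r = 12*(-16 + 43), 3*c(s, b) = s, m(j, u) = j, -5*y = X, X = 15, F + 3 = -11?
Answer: -3/968 ≈ -0.0030992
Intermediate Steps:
F = -14 (F = -3 - 11 = -14)
y = -3 (y = -⅕*15 = -3)
c(s, b) = s/3
r = -318 (r = 6 - 12*(-16 + 43) = 6 - 12*27 = 6 - 1*324 = 6 - 324 = -318)
1/(r + c(m(F, y), -145)) = 1/(-318 + (⅓)*(-14)) = 1/(-318 - 14/3) = 1/(-968/3) = -3/968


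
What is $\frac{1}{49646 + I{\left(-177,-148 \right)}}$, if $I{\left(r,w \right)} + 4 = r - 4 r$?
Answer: $\frac{1}{50173} \approx 1.9931 \cdot 10^{-5}$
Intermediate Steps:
$I{\left(r,w \right)} = -4 - 3 r$ ($I{\left(r,w \right)} = -4 + \left(r - 4 r\right) = -4 - 3 r$)
$\frac{1}{49646 + I{\left(-177,-148 \right)}} = \frac{1}{49646 - -527} = \frac{1}{49646 + \left(-4 + 531\right)} = \frac{1}{49646 + 527} = \frac{1}{50173}$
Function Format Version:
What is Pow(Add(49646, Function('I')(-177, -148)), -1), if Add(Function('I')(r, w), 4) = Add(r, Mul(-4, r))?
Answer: Rational(1, 50173) ≈ 1.9931e-5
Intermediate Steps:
Function('I')(r, w) = Add(-4, Mul(-3, r)) (Function('I')(r, w) = Add(-4, Add(r, Mul(-4, r))) = Add(-4, Mul(-3, r)))
Pow(Add(49646, Function('I')(-177, -148)), -1) = Pow(Add(49646, Add(-4, Mul(-3, -177))), -1) = Pow(Add(49646, Add(-4, 531)), -1) = Pow(Add(49646, 527), -1) = Pow(50173, -1) = Rational(1, 50173)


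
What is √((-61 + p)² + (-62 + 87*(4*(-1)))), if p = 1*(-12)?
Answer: √4919 ≈ 70.136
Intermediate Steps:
p = -12
√((-61 + p)² + (-62 + 87*(4*(-1)))) = √((-61 - 12)² + (-62 + 87*(4*(-1)))) = √((-73)² + (-62 + 87*(-4))) = √(5329 + (-62 - 348)) = √(5329 - 410) = √4919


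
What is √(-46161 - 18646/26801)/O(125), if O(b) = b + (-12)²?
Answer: I*√33157650647207/7209469 ≈ 0.79871*I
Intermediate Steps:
O(b) = 144 + b (O(b) = b + 144 = 144 + b)
√(-46161 - 18646/26801)/O(125) = √(-46161 - 18646/26801)/(144 + 125) = √(-46161 - 18646*1/26801)/269 = √(-46161 - 18646/26801)*(1/269) = √(-1237179607/26801)*(1/269) = (I*√33157650647207/26801)*(1/269) = I*√33157650647207/7209469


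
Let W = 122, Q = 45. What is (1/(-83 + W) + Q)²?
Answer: 3083536/1521 ≈ 2027.3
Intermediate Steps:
(1/(-83 + W) + Q)² = (1/(-83 + 122) + 45)² = (1/39 + 45)² = (1756/39)² = 3083536/1521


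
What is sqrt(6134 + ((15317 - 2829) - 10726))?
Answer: 2*sqrt(1974) ≈ 88.859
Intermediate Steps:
sqrt(6134 + ((15317 - 2829) - 10726)) = sqrt(6134 + (12488 - 10726)) = sqrt(6134 + 1762) = sqrt(7896) = 2*sqrt(1974)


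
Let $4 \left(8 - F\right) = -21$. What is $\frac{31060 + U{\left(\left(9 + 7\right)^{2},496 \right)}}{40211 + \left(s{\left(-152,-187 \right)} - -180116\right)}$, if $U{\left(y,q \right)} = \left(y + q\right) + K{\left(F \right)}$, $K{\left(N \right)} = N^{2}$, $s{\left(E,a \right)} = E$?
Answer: $\frac{511801}{3522800} \approx 0.14528$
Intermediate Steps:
$F = \frac{53}{4}$ ($F = 8 - - \frac{21}{4} = 8 + \frac{21}{4} = \frac{53}{4} \approx 13.25$)
$U{\left(y,q \right)} = \frac{2809}{16} + q + y$ ($U{\left(y,q \right)} = \left(y + q\right) + \left(\frac{53}{4}\right)^{2} = \left(q + y\right) + \frac{2809}{16} = \frac{2809}{16} + q + y$)
$\frac{31060 + U{\left(\left(9 + 7\right)^{2},496 \right)}}{40211 + \left(s{\left(-152,-187 \right)} - -180116\right)} = \frac{31060 + \left(\frac{2809}{16} + 496 + \left(9 + 7\right)^{2}\right)}{40211 - -179964} = \frac{31060 + \left(\frac{2809}{16} + 496 + 16^{2}\right)}{40211 + \left(-152 + 180116\right)} = \frac{31060 + \left(\frac{2809}{16} + 496 + 256\right)}{40211 + 179964} = \frac{31060 + \frac{14841}{16}}{220175} = \frac{511801}{16} \cdot \frac{1}{220175} = \frac{511801}{3522800}$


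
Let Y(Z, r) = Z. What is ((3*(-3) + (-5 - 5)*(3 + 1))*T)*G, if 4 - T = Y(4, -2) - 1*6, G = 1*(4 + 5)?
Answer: -2646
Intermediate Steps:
G = 9 (G = 1*9 = 9)
T = 6 (T = 4 - (4 - 1*6) = 4 - (4 - 6) = 4 - 1*(-2) = 4 + 2 = 6)
((3*(-3) + (-5 - 5)*(3 + 1))*T)*G = ((3*(-3) + (-5 - 5)*(3 + 1))*6)*9 = ((-9 - 10*4)*6)*9 = ((-9 - 40)*6)*9 = -49*6*9 = -294*9 = -2646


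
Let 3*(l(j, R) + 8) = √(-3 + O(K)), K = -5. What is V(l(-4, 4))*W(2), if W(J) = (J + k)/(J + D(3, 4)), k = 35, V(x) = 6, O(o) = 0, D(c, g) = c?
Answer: 222/5 ≈ 44.400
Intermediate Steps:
l(j, R) = -8 + I*√3/3 (l(j, R) = -8 + √(-3 + 0)/3 = -8 + √(-3)/3 = -8 + (I*√3)/3 = -8 + I*√3/3)
W(J) = (35 + J)/(3 + J) (W(J) = (J + 35)/(J + 3) = (35 + J)/(3 + J))
V(l(-4, 4))*W(2) = 6*((35 + 2)/(3 + 2)) = 6*(37/5) = 222/5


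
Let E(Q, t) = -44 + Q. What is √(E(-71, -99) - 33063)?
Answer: I*√33178 ≈ 182.15*I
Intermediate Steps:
√(E(-71, -99) - 33063) = √((-44 - 71) - 33063) = √(-115 - 33063) = √(-33178) = I*√33178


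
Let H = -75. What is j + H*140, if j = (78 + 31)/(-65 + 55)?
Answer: -105109/10 ≈ -10511.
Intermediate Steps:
j = -109/10 (j = 109/(-10) = 109*(-1/10) = -109/10 ≈ -10.900)
j + H*140 = -109/10 - 75*140 = -109/10 - 10500 = -105109/10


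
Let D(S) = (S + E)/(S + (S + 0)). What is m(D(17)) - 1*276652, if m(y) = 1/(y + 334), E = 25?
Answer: -1576639731/5699 ≈ -2.7665e+5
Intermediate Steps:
D(S) = (25 + S)/(2*S) (D(S) = (S + 25)/(S + (S + 0)) = (25 + S)/(S + S) = (25 + S)/((2*S)) = (25 + S)*(1/(2*S)) = (25 + S)/(2*S))
m(y) = 1/(334 + y)
m(D(17)) - 1*276652 = 1/(334 + (1/2)*(25 + 17)/17) - 1*276652 = 1/(334 + (1/2)*(1/17)*42) - 276652 = 1/(334 + 21/17) - 276652 = 1/(5699/17) - 276652 = 17/5699 - 276652 = -1576639731/5699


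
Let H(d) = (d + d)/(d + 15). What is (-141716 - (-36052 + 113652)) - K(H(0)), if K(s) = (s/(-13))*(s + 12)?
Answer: -219316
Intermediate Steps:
H(d) = 2*d/(15 + d) (H(d) = (2*d)/(15 + d) = 2*d/(15 + d))
K(s) = -s*(12 + s)/13 (K(s) = (s*(-1/13))*(12 + s) = (-s/13)*(12 + s) = -s*(12 + s)/13)
(-141716 - (-36052 + 113652)) - K(H(0)) = (-141716 - (-36052 + 113652)) - (-1)*2*0/(15 + 0)*(12 + 2*0/(15 + 0))/13 = (-141716 - 1*77600) - (-1)*2*0/15*(12 + 2*0/15)/13 = (-141716 - 77600) - (-1)*2*0*(1/15)*(12 + 2*0*(1/15))/13 = -219316 - (-1)*0*(12 + 0)/13 = -219316 - (-1)*0*12/13 = -219316 - 1*0 = -219316 + 0 = -219316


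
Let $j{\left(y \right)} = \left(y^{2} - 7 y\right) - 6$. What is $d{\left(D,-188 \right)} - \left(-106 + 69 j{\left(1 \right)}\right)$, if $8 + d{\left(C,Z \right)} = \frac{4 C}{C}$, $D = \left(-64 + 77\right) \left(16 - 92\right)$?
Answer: $930$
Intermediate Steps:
$D = -988$ ($D = 13 \left(-76\right) = -988$)
$j{\left(y \right)} = -6 + y^{2} - 7 y$
$d{\left(C,Z \right)} = -4$ ($d{\left(C,Z \right)} = -8 + \frac{4 C}{C} = -8 + 4 = -4$)
$d{\left(D,-188 \right)} - \left(-106 + 69 j{\left(1 \right)}\right) = -4 - \left(-106 + 69 \left(-6 + 1^{2} - 7\right)\right) = -4 - \left(-106 + 69 \left(-6 + 1 - 7\right)\right) = -4 + \left(106 - -828\right) = -4 + \left(106 + 828\right) = -4 + 934 = 930$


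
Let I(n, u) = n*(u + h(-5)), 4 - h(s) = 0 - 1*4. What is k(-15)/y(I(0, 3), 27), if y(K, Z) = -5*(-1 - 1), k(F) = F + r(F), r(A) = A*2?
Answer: -9/2 ≈ -4.5000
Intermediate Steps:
r(A) = 2*A
k(F) = 3*F (k(F) = F + 2*F = 3*F)
h(s) = 8 (h(s) = 4 - (0 - 1*4) = 4 - (0 - 4) = 4 - 1*(-4) = 4 + 4 = 8)
I(n, u) = n*(8 + u) (I(n, u) = n*(u + 8) = n*(8 + u))
y(K, Z) = 10 (y(K, Z) = -5*(-2) = 10)
k(-15)/y(I(0, 3), 27) = (3*(-15))/10 = -45*⅒ = -9/2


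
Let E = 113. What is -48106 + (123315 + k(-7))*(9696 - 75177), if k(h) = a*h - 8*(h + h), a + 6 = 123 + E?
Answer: -7976747083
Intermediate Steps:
a = 230 (a = -6 + (123 + 113) = -6 + 236 = 230)
k(h) = 214*h (k(h) = 230*h - 8*(h + h) = 230*h - 16*h = 214*h)
-48106 + (123315 + k(-7))*(9696 - 75177) = -48106 + (123315 + 214*(-7))*(9696 - 75177) = -48106 + (123315 - 1498)*(-65481) = -48106 + 121817*(-65481) = -48106 - 7976698977 = -7976747083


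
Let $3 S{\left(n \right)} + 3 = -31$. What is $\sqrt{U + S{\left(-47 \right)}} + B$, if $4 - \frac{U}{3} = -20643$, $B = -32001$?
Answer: $-32001 + \frac{\sqrt{557367}}{3} \approx -31752.0$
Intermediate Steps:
$U = 61941$ ($U = 12 - -61929 = 12 + 61929 = 61941$)
$S{\left(n \right)} = - \frac{34}{3}$ ($S{\left(n \right)} = -1 + \frac{1}{3} \left(-31\right) = -1 - \frac{31}{3} = - \frac{34}{3}$)
$\sqrt{U + S{\left(-47 \right)}} + B = \sqrt{61941 - \frac{34}{3}} - 32001 = \sqrt{\frac{185789}{3}} - 32001 = \frac{\sqrt{557367}}{3} - 32001 = -32001 + \frac{\sqrt{557367}}{3}$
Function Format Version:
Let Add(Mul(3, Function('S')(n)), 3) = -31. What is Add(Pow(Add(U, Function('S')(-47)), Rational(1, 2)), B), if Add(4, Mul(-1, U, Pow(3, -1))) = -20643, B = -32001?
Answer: Add(-32001, Mul(Rational(1, 3), Pow(557367, Rational(1, 2)))) ≈ -31752.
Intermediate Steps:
U = 61941 (U = Add(12, Mul(-3, -20643)) = Add(12, 61929) = 61941)
Function('S')(n) = Rational(-34, 3) (Function('S')(n) = Add(-1, Mul(Rational(1, 3), -31)) = Add(-1, Rational(-31, 3)) = Rational(-34, 3))
Add(Pow(Add(U, Function('S')(-47)), Rational(1, 2)), B) = Add(Pow(Add(61941, Rational(-34, 3)), Rational(1, 2)), -32001) = Add(Pow(Rational(185789, 3), Rational(1, 2)), -32001) = Add(Mul(Rational(1, 3), Pow(557367, Rational(1, 2))), -32001) = Add(-32001, Mul(Rational(1, 3), Pow(557367, Rational(1, 2))))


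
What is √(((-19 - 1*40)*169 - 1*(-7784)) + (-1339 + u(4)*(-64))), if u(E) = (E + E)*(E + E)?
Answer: I*√7622 ≈ 87.304*I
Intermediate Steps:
u(E) = 4*E² (u(E) = (2*E)*(2*E) = 4*E²)
√(((-19 - 1*40)*169 - 1*(-7784)) + (-1339 + u(4)*(-64))) = √(((-19 - 1*40)*169 - 1*(-7784)) + (-1339 + (4*4²)*(-64))) = √(((-19 - 40)*169 + 7784) + (-1339 + (4*16)*(-64))) = √((-59*169 + 7784) + (-1339 + 64*(-64))) = √((-9971 + 7784) + (-1339 - 4096)) = √(-2187 - 5435) = √(-7622) = I*√7622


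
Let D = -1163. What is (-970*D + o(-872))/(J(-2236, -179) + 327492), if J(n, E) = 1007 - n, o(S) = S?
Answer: 375746/110245 ≈ 3.4083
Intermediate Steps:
(-970*D + o(-872))/(J(-2236, -179) + 327492) = (-970*(-1163) - 872)/((1007 - 1*(-2236)) + 327492) = (1128110 - 872)/((1007 + 2236) + 327492) = 1127238/(3243 + 327492) = 1127238/330735 = 1127238*(1/330735) = 375746/110245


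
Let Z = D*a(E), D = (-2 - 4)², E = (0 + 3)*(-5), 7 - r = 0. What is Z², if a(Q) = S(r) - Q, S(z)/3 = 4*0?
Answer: 291600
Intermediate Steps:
r = 7 (r = 7 - 1*0 = 7 + 0 = 7)
S(z) = 0 (S(z) = 3*(4*0) = 3*0 = 0)
E = -15 (E = 3*(-5) = -15)
D = 36 (D = (-6)² = 36)
a(Q) = -Q (a(Q) = 0 - Q = -Q)
Z = 540 (Z = 36*(-1*(-15)) = 36*15 = 540)
Z² = 540² = 291600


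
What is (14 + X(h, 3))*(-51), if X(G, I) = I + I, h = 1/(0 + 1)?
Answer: -1020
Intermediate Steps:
h = 1 (h = 1/1 = 1)
X(G, I) = 2*I
(14 + X(h, 3))*(-51) = (14 + 2*3)*(-51) = (14 + 6)*(-51) = 20*(-51) = -1020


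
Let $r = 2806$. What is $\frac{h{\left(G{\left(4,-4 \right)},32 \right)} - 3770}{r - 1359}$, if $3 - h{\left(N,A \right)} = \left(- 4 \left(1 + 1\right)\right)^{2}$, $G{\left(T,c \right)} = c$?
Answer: $- \frac{3831}{1447} \approx -2.6475$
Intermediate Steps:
$h{\left(N,A \right)} = -61$ ($h{\left(N,A \right)} = 3 - \left(- 4 \left(1 + 1\right)\right)^{2} = 3 - \left(\left(-4\right) 2\right)^{2} = 3 - \left(-8\right)^{2} = 3 - 64 = -61$)
$\frac{h{\left(G{\left(4,-4 \right)},32 \right)} - 3770}{r - 1359} = \frac{-61 - 3770}{2806 - 1359} = - \frac{3831}{1447}$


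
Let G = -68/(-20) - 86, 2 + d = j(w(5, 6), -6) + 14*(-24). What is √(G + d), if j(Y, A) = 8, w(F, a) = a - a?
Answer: I*√10315/5 ≈ 20.313*I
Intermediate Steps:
w(F, a) = 0
d = -330 (d = -2 + (8 + 14*(-24)) = -2 + (8 - 336) = -2 - 328 = -330)
G = -413/5 (G = -1/20*(-68) - 86 = 17/5 - 86 = -413/5 ≈ -82.600)
√(G + d) = √(-413/5 - 330) = √(-2063/5) = I*√10315/5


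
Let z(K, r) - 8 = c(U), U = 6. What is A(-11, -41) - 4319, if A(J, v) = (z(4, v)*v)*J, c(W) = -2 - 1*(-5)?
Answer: 642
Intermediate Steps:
c(W) = 3 (c(W) = -2 + 5 = 3)
z(K, r) = 11 (z(K, r) = 8 + 3 = 11)
A(J, v) = 11*J*v (A(J, v) = (11*v)*J = 11*J*v)
A(-11, -41) - 4319 = 11*(-11)*(-41) - 4319 = 4961 - 4319 = 642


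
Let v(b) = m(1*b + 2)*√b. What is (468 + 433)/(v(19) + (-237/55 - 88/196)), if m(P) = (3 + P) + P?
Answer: 31136744485/279280457546 + 294479348625*√19/279280457546 ≈ 4.7076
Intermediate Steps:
m(P) = 3 + 2*P
v(b) = √b*(7 + 2*b) (v(b) = (3 + 2*(1*b + 2))*√b = (3 + 2*(b + 2))*√b = (3 + 2*(2 + b))*√b = (3 + (4 + 2*b))*√b = (7 + 2*b)*√b = √b*(7 + 2*b))
(468 + 433)/(v(19) + (-237/55 - 88/196)) = (468 + 433)/(√19*(7 + 2*19) + (-237/55 - 88/196)) = 901/(√19*(7 + 38) + (-237*1/55 - 88*1/196)) = 901/(√19*45 + (-237/55 - 22/49)) = 901/(45*√19 - 12823/2695) = 901/(-12823/2695 + 45*√19)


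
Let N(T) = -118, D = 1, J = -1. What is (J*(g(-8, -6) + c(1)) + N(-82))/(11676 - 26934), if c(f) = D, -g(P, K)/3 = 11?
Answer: 43/7629 ≈ 0.0056364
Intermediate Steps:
g(P, K) = -33 (g(P, K) = -3*11 = -33)
c(f) = 1
(J*(g(-8, -6) + c(1)) + N(-82))/(11676 - 26934) = (-(-33 + 1) - 118)/(11676 - 26934) = (-1*(-32) - 118)/(-15258) = (32 - 118)*(-1/15258) = -86*(-1/15258) = 43/7629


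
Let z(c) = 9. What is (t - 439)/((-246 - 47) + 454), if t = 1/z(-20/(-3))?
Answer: -3950/1449 ≈ -2.7260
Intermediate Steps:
t = ⅑ (t = 1/9 = ⅑ ≈ 0.11111)
(t - 439)/((-246 - 47) + 454) = (⅑ - 439)/((-246 - 47) + 454) = -3950/(9*(-293 + 454)) = -3950/9/161 = -3950/9*1/161 = -3950/1449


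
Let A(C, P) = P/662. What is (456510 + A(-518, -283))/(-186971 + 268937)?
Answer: 302209337/54261492 ≈ 5.5695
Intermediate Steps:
A(C, P) = P/662 (A(C, P) = P*(1/662) = P/662)
(456510 + A(-518, -283))/(-186971 + 268937) = (456510 + (1/662)*(-283))/(-186971 + 268937) = (456510 - 283/662)/81966 = (302209337/662)*(1/81966) = 302209337/54261492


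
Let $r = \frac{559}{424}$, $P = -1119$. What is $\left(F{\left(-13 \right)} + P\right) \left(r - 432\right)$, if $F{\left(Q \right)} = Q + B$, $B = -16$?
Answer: $\frac{52408783}{106} \approx 4.9442 \cdot 10^{5}$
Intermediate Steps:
$F{\left(Q \right)} = -16 + Q$ ($F{\left(Q \right)} = Q - 16 = -16 + Q$)
$r = \frac{559}{424}$ ($r = 559 \cdot \frac{1}{424} = \frac{559}{424} \approx 1.3184$)
$\left(F{\left(-13 \right)} + P\right) \left(r - 432\right) = \left(\left(-16 - 13\right) - 1119\right) \left(\frac{559}{424} - 432\right) = \left(-29 - 1119\right) \left(\frac{559}{424} - 432\right) = \left(-1148\right) \left(- \frac{182609}{424}\right) = \frac{52408783}{106}$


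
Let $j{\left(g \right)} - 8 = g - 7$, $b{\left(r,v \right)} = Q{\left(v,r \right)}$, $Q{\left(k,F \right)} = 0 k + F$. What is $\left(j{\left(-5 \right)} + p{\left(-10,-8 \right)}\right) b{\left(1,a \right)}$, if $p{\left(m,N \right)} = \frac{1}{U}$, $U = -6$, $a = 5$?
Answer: $- \frac{25}{6} \approx -4.1667$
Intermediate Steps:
$Q{\left(k,F \right)} = F$ ($Q{\left(k,F \right)} = 0 + F = F$)
$b{\left(r,v \right)} = r$
$p{\left(m,N \right)} = - \frac{1}{6}$ ($p{\left(m,N \right)} = \frac{1}{-6} = - \frac{1}{6}$)
$j{\left(g \right)} = 1 + g$ ($j{\left(g \right)} = 8 + \left(g - 7\right) = 8 + \left(-7 + g\right) = 1 + g$)
$\left(j{\left(-5 \right)} + p{\left(-10,-8 \right)}\right) b{\left(1,a \right)} = \left(\left(1 - 5\right) - \frac{1}{6}\right) 1 = \left(-4 - \frac{1}{6}\right) 1 = \left(- \frac{25}{6}\right) 1 = - \frac{25}{6}$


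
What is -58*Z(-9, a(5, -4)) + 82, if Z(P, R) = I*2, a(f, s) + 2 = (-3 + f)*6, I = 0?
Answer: 82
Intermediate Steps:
a(f, s) = -20 + 6*f (a(f, s) = -2 + (-3 + f)*6 = -2 + (-18 + 6*f) = -20 + 6*f)
Z(P, R) = 0 (Z(P, R) = 0*2 = 0)
-58*Z(-9, a(5, -4)) + 82 = -58*0 + 82 = 0 + 82 = 82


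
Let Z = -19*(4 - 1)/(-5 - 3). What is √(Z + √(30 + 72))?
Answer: √(114 + 16*√102)/4 ≈ 4.1502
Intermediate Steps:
Z = 57/8 (Z = -57/(-8) = -57*(-1)/8 = -19*(-3/8) = 57/8 ≈ 7.1250)
√(Z + √(30 + 72)) = √(57/8 + √(30 + 72)) = √(57/8 + √102)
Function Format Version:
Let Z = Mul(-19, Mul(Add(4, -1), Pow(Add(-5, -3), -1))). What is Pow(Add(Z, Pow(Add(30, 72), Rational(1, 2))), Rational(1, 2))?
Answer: Mul(Rational(1, 4), Pow(Add(114, Mul(16, Pow(102, Rational(1, 2)))), Rational(1, 2))) ≈ 4.1502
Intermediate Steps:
Z = Rational(57, 8) (Z = Mul(-19, Mul(3, Pow(-8, -1))) = Mul(-19, Mul(3, Rational(-1, 8))) = Mul(-19, Rational(-3, 8)) = Rational(57, 8) ≈ 7.1250)
Pow(Add(Z, Pow(Add(30, 72), Rational(1, 2))), Rational(1, 2)) = Pow(Add(Rational(57, 8), Pow(Add(30, 72), Rational(1, 2))), Rational(1, 2)) = Pow(Add(Rational(57, 8), Pow(102, Rational(1, 2))), Rational(1, 2))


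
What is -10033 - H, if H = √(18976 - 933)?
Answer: -10033 - √18043 ≈ -10167.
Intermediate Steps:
H = √18043 ≈ 134.32
-10033 - H = -10033 - √18043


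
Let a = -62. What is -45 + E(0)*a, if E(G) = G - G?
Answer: -45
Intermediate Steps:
E(G) = 0
-45 + E(0)*a = -45 + 0*(-62) = -45 + 0 = -45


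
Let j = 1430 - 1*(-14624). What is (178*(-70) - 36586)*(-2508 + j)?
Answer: -664377116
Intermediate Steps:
j = 16054 (j = 1430 + 14624 = 16054)
(178*(-70) - 36586)*(-2508 + j) = (178*(-70) - 36586)*(-2508 + 16054) = (-12460 - 36586)*13546 = -49046*13546 = -664377116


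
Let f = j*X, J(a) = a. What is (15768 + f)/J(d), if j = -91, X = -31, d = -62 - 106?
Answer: -18589/168 ≈ -110.65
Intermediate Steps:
d = -168
f = 2821 (f = -91*(-31) = 2821)
(15768 + f)/J(d) = (15768 + 2821)/(-168) = 18589*(-1/168) = -18589/168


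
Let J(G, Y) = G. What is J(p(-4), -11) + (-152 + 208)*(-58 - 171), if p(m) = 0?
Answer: -12824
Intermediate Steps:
J(p(-4), -11) + (-152 + 208)*(-58 - 171) = 0 + (-152 + 208)*(-58 - 171) = 0 + 56*(-229) = 0 - 12824 = -12824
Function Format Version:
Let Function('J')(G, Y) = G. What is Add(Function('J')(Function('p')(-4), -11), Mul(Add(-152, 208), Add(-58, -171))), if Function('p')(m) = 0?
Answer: -12824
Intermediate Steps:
Add(Function('J')(Function('p')(-4), -11), Mul(Add(-152, 208), Add(-58, -171))) = Add(0, Mul(Add(-152, 208), Add(-58, -171))) = Add(0, Mul(56, -229)) = Add(0, -12824) = -12824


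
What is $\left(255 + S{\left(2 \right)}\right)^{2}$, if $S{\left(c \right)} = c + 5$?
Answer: $68644$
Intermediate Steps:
$S{\left(c \right)} = 5 + c$
$\left(255 + S{\left(2 \right)}\right)^{2} = \left(255 + \left(5 + 2\right)\right)^{2} = \left(255 + 7\right)^{2} = 262^{2} = 68644$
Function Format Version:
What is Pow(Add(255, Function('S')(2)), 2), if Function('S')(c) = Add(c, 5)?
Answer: 68644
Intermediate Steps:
Function('S')(c) = Add(5, c)
Pow(Add(255, Function('S')(2)), 2) = Pow(Add(255, Add(5, 2)), 2) = Pow(Add(255, 7), 2) = Pow(262, 2) = 68644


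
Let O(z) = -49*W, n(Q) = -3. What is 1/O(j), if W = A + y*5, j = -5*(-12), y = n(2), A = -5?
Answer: 1/980 ≈ 0.0010204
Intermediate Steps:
y = -3
j = 60
W = -20 (W = -5 - 3*5 = -5 - 15 = -20)
O(z) = 980 (O(z) = -49*(-20) = 980)
1/O(j) = 1/980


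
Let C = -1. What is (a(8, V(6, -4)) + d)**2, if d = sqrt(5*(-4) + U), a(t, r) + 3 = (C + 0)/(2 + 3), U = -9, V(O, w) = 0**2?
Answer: (16 - 5*I*sqrt(29))**2/25 ≈ -18.76 - 34.465*I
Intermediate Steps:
V(O, w) = 0
a(t, r) = -16/5 (a(t, r) = -3 + (-1 + 0)/(2 + 3) = -3 - 1/5 = -16/5)
d = I*sqrt(29) (d = sqrt(5*(-4) - 9) = sqrt(-20 - 9) = sqrt(-29) = I*sqrt(29) ≈ 5.3852*I)
(a(8, V(6, -4)) + d)**2 = (-16/5 + I*sqrt(29))**2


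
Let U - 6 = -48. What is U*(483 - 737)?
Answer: 10668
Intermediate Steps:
U = -42 (U = 6 - 48 = -42)
U*(483 - 737) = -42*(483 - 737) = -42*(-254) = 10668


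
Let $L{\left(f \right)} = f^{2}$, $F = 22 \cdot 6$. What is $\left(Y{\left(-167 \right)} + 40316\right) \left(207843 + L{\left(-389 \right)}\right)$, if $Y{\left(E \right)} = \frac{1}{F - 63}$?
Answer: $\frac{999124211020}{69} \approx 1.448 \cdot 10^{10}$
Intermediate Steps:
$F = 132$
$Y{\left(E \right)} = \frac{1}{69}$ ($Y{\left(E \right)} = \frac{1}{132 - 63} = \frac{1}{69}$)
$\left(Y{\left(-167 \right)} + 40316\right) \left(207843 + L{\left(-389 \right)}\right) = \left(\frac{1}{69} + 40316\right) \left(207843 + \left(-389\right)^{2}\right) = \frac{2781805 \left(207843 + 151321\right)}{69} = \frac{2781805}{69} \cdot 359164 = \frac{999124211020}{69}$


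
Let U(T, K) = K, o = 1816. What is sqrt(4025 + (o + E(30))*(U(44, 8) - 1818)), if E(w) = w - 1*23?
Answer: I*sqrt(3295605) ≈ 1815.4*I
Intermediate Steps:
E(w) = -23 + w (E(w) = w - 23 = -23 + w)
sqrt(4025 + (o + E(30))*(U(44, 8) - 1818)) = sqrt(4025 + (1816 + (-23 + 30))*(8 - 1818)) = sqrt(4025 + (1816 + 7)*(-1810)) = sqrt(4025 + 1823*(-1810)) = sqrt(4025 - 3299630) = sqrt(-3295605) = I*sqrt(3295605)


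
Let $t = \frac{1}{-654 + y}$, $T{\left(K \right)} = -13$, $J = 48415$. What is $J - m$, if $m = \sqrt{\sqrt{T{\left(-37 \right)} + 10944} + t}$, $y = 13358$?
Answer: $48415 - \frac{\sqrt{794 + 10086976 \sqrt{10931}}}{3176} \approx 48405.0$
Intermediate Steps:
$t = \frac{1}{12704}$ ($t = \frac{1}{-654 + 13358} = \frac{1}{12704} \approx 7.8715 \cdot 10^{-5}$)
$m = \sqrt{\frac{1}{12704} + \sqrt{10931}}$ ($m = \sqrt{\sqrt{-13 + 10944} + \frac{1}{12704}} = \sqrt{\sqrt{10931} + \frac{1}{12704}} = \sqrt{\frac{1}{12704} + \sqrt{10931}} \approx 10.225$)
$J - m = 48415 - \frac{\sqrt{794 + 10086976 \sqrt{10931}}}{3176}$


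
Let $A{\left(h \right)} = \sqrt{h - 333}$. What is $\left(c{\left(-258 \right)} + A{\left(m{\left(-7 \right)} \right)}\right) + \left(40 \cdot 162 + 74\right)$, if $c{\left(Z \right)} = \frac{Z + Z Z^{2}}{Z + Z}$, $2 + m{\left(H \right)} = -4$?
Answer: $\frac{79673}{2} + i \sqrt{339} \approx 39837.0 + 18.412 i$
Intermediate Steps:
$m{\left(H \right)} = -6$ ($m{\left(H \right)} = -2 - 4 = -6$)
$A{\left(h \right)} = \sqrt{-333 + h}$
$c{\left(Z \right)} = \frac{Z + Z^{3}}{2 Z}$
$\left(c{\left(-258 \right)} + A{\left(m{\left(-7 \right)} \right)}\right) + \left(40 \cdot 162 + 74\right) = \left(\left(\frac{1}{2} + \frac{\left(-258\right)^{2}}{2}\right) + \sqrt{-333 - 6}\right) + \left(40 \cdot 162 + 74\right) = \left(\left(\frac{1}{2} + \frac{1}{2} \cdot 66564\right) + \sqrt{-339}\right) + \left(6480 + 74\right) = \left(\left(\frac{1}{2} + 33282\right) + i \sqrt{339}\right) + 6554 = \left(\frac{66565}{2} + i \sqrt{339}\right) + 6554 = \frac{79673}{2} + i \sqrt{339}$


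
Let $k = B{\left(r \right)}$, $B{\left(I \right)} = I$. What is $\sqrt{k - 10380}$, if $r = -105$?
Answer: $3 i \sqrt{1165} \approx 102.4 i$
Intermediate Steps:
$k = -105$
$\sqrt{k - 10380} = \sqrt{-105 - 10380} = \sqrt{-10485} = 3 i \sqrt{1165}$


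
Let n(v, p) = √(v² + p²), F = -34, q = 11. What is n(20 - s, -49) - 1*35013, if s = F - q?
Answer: -35013 + √6626 ≈ -34932.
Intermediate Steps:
s = -45 (s = -34 - 1*11 = -34 - 11 = -45)
n(v, p) = √(p² + v²)
n(20 - s, -49) - 1*35013 = √((-49)² + (20 - 1*(-45))²) - 1*35013 = √(2401 + (20 + 45)²) - 35013 = √(2401 + 65²) - 35013 = √(2401 + 4225) - 35013 = √6626 - 35013 = -35013 + √6626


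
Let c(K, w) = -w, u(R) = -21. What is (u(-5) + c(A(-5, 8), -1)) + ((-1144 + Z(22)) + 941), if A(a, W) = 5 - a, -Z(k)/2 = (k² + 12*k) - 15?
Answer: -1689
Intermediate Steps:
Z(k) = 30 - 24*k - 2*k² (Z(k) = -2*((k² + 12*k) - 15) = -2*(-15 + k² + 12*k) = 30 - 24*k - 2*k²)
(u(-5) + c(A(-5, 8), -1)) + ((-1144 + Z(22)) + 941) = (-21 - 1*(-1)) + ((-1144 + (30 - 24*22 - 2*22²)) + 941) = (-21 + 1) + ((-1144 + (30 - 528 - 2*484)) + 941) = -20 + ((-1144 + (30 - 528 - 968)) + 941) = -20 + ((-1144 - 1466) + 941) = -20 + (-2610 + 941) = -20 - 1669 = -1689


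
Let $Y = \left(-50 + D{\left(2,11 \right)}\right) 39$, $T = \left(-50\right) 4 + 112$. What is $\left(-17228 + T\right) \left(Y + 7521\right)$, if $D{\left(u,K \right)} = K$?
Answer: $-103896000$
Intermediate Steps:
$T = -88$ ($T = -200 + 112 = -88$)
$Y = -1521$ ($Y = \left(-50 + 11\right) 39 = \left(-39\right) 39 = -1521$)
$\left(-17228 + T\right) \left(Y + 7521\right) = \left(-17228 - 88\right) \left(-1521 + 7521\right) = \left(-17316\right) 6000 = -103896000$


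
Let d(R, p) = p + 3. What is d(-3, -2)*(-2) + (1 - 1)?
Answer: -2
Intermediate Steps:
d(R, p) = 3 + p
d(-3, -2)*(-2) + (1 - 1) = (3 - 2)*(-2) + (1 - 1) = 1*(-2) + 0 = -2 + 0 = -2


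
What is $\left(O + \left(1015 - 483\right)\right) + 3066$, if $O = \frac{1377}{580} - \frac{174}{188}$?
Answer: $\frac{98120969}{27260} \approx 3599.4$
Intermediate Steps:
$O = \frac{39489}{27260}$ ($O = 1377 \cdot \frac{1}{580} - \frac{87}{94} = \frac{1377}{580} - \frac{87}{94} = \frac{39489}{27260} \approx 1.4486$)
$\left(O + \left(1015 - 483\right)\right) + 3066 = \left(\frac{39489}{27260} + \left(1015 - 483\right)\right) + 3066 = \left(\frac{39489}{27260} + 532\right) + 3066 = \frac{14541809}{27260} + 3066 = \frac{98120969}{27260}$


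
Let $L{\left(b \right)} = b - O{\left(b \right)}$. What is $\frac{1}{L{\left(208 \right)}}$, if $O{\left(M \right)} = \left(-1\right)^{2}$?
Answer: $\frac{1}{207} \approx 0.0048309$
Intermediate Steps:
$O{\left(M \right)} = 1$
$L{\left(b \right)} = -1 + b$ ($L{\left(b \right)} = b - 1 = -1 + b$)
$\frac{1}{L{\left(208 \right)}} = \frac{1}{-1 + 208} = \frac{1}{207}$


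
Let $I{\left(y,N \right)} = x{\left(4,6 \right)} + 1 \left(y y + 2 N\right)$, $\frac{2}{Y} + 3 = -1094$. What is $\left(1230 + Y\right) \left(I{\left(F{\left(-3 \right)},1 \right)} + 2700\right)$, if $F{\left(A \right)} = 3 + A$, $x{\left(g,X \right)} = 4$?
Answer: $\frac{3651227448}{1097} \approx 3.3284 \cdot 10^{6}$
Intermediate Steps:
$Y = - \frac{2}{1097}$ ($Y = \frac{2}{-3 - 1094} = \frac{2}{-1097} = 2 \left(- \frac{1}{1097}\right) = - \frac{2}{1097} \approx -0.0018232$)
$I{\left(y,N \right)} = 4 + y^{2} + 2 N$ ($I{\left(y,N \right)} = 4 + 1 \left(y y + 2 N\right) = 4 + 1 \left(y^{2} + 2 N\right) = 4 + \left(y^{2} + 2 N\right) = 4 + y^{2} + 2 N$)
$\left(1230 + Y\right) \left(I{\left(F{\left(-3 \right)},1 \right)} + 2700\right) = \left(1230 - \frac{2}{1097}\right) \left(\left(4 + \left(3 - 3\right)^{2} + 2 \cdot 1\right) + 2700\right) = \frac{1349308 \left(\left(4 + 0^{2} + 2\right) + 2700\right)}{1097} = \frac{1349308 \left(\left(4 + 0 + 2\right) + 2700\right)}{1097} = \frac{1349308 \left(6 + 2700\right)}{1097} = \frac{1349308}{1097} \cdot 2706 = \frac{3651227448}{1097}$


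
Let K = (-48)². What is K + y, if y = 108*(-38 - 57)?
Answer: -7956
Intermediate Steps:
K = 2304
y = -10260 (y = 108*(-95) = -10260)
K + y = 2304 - 10260 = -7956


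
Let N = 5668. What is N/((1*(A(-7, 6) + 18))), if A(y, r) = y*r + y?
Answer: -5668/31 ≈ -182.84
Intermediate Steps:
A(y, r) = y + r*y (A(y, r) = r*y + y = y + r*y)
N/((1*(A(-7, 6) + 18))) = 5668/((1*(-7*(1 + 6) + 18))) = 5668/((1*(-7*7 + 18))) = 5668/((1*(-49 + 18))) = 5668/((1*(-31))) = 5668/(-31) = 5668*(-1/31) = -5668/31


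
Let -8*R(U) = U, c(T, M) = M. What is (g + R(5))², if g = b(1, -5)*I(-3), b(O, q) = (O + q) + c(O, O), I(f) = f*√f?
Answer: (5 - 72*I*√3)²/64 ≈ -242.61 - 19.486*I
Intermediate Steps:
I(f) = f^(3/2)
b(O, q) = q + 2*O (b(O, q) = (O + q) + O = q + 2*O)
R(U) = -U/8
g = 9*I*√3 (g = (-5 + 2*1)*(-3)^(3/2) = (-5 + 2)*(-3*I*√3) = -(-9)*I*√3 = 9*I*√3 ≈ 15.588*I)
(g + R(5))² = (9*I*√3 - ⅛*5)² = (9*I*√3 - 5/8)² = (-5/8 + 9*I*√3)²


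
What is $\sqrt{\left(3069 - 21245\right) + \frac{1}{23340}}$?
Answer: $\frac{7 i \sqrt{50517743685}}{11670} \approx 134.82 i$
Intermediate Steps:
$\sqrt{\left(3069 - 21245\right) + \frac{1}{23340}} = \sqrt{-18176 + \frac{1}{23340}} = \sqrt{- \frac{424227839}{23340}} = \frac{7 i \sqrt{50517743685}}{11670}$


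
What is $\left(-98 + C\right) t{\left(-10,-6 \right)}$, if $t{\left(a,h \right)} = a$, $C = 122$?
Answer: $-240$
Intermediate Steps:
$\left(-98 + C\right) t{\left(-10,-6 \right)} = \left(-98 + 122\right) \left(-10\right) = 24 \left(-10\right) = -240$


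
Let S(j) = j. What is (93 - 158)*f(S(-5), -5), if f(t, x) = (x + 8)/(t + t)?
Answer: 39/2 ≈ 19.500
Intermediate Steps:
f(t, x) = (8 + x)/(2*t) (f(t, x) = (8 + x)/((2*t)) = (8 + x)*(1/(2*t)) = (8 + x)/(2*t))
(93 - 158)*f(S(-5), -5) = (93 - 158)*((½)*(8 - 5)/(-5)) = -65*(-1)*3/(2*5) = -65*(-3/10) = 39/2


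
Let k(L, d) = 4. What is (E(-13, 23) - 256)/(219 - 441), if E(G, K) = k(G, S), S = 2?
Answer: 42/37 ≈ 1.1351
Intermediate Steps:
E(G, K) = 4
(E(-13, 23) - 256)/(219 - 441) = (4 - 256)/(219 - 441) = -252/(-222) = -252*(-1/222) = 42/37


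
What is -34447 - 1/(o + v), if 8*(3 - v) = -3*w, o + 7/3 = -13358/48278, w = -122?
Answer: -452610796441/13139347 ≈ -34447.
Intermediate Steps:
o = -189010/72417 (o = -7/3 - 13358/48278 = -7/3 - 13358*1/48278 = -7/3 - 6679/24139 = -189010/72417 ≈ -2.6100)
v = -171/4 (v = 3 - (-3)*(-122)/8 = 3 - ⅛*366 = 3 - 183/4 = -171/4 ≈ -42.750)
-34447 - 1/(o + v) = -34447 - 1/(-189010/72417 - 171/4) = -34447 - 1/(-13139347/289668) = -34447 - 1*(-289668/13139347) = -34447 + 289668/13139347 = -452610796441/13139347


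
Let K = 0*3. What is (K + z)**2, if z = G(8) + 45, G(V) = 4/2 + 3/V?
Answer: 143641/64 ≈ 2244.4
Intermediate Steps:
G(V) = 2 + 3/V (G(V) = 4*(1/2) + 3/V = 2 + 3/V)
z = 379/8 (z = (2 + 3/8) + 45 = 19/8 + 45 = 379/8 ≈ 47.375)
K = 0
(K + z)**2 = (0 + 379/8)**2 = (379/8)**2 = 143641/64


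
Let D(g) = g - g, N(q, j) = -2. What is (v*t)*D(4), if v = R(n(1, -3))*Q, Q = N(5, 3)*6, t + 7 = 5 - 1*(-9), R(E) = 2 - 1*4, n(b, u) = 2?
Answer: 0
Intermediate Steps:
R(E) = -2 (R(E) = 2 - 4 = -2)
t = 7 (t = -7 + (5 - 1*(-9)) = -7 + (5 + 9) = -7 + 14 = 7)
Q = -12 (Q = -2*6 = -12)
D(g) = 0
v = 24 (v = -2*(-12) = 24)
(v*t)*D(4) = (24*7)*0 = 168*0 = 0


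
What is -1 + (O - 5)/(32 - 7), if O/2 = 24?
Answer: 18/25 ≈ 0.72000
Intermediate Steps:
O = 48 (O = 2*24 = 48)
-1 + (O - 5)/(32 - 7) = -1 + (48 - 5)/(32 - 7) = -1 + 43/25 = 18/25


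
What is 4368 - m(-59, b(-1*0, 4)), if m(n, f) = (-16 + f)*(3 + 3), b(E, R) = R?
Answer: 4440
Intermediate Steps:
m(n, f) = -96 + 6*f (m(n, f) = (-16 + f)*6 = -96 + 6*f)
4368 - m(-59, b(-1*0, 4)) = 4368 - (-96 + 6*4) = 4368 - (-96 + 24) = 4368 - 1*(-72) = 4368 + 72 = 4440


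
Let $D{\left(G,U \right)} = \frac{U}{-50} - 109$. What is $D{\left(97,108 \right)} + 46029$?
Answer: $\frac{1147946}{25} \approx 45918.0$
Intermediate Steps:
$D{\left(G,U \right)} = -109 - \frac{U}{50}$ ($D{\left(G,U \right)} = U \left(- \frac{1}{50}\right) - 109 = - \frac{U}{50} - 109 = -109 - \frac{U}{50}$)
$D{\left(97,108 \right)} + 46029 = \left(-109 - \frac{54}{25}\right) + 46029 = - \frac{2779}{25} + 46029 = \frac{1147946}{25}$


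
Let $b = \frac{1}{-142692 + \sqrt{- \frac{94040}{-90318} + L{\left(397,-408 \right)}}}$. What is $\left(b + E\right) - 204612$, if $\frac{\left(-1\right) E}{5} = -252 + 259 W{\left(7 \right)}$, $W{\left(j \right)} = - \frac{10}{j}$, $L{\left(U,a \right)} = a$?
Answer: $\frac{- 28752723385 \sqrt{45159} + 403004 i \sqrt{4594463}}{2 \left(71346 \sqrt{45159} - i \sqrt{4594463}\right)} \approx -2.015 \cdot 10^{5}$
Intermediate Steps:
$b = \frac{1}{-142692 + \frac{2 i \sqrt{207481354617}}{45159}}$ ($b = \frac{1}{-142692 + \sqrt{- \frac{94040}{-90318} - 408}} = \frac{1}{-142692 + \sqrt{\left(-94040\right) \left(- \frac{1}{90318}\right) - 408}} = \frac{1}{-142692 + \sqrt{\frac{47020}{45159} - 408}} = \frac{1}{-142692 + \sqrt{- \frac{18377852}{45159}}} = \frac{1}{-142692 + \frac{2 i \sqrt{207481354617}}{45159}} \approx -7.0081 \cdot 10^{-6} - 9.91 \cdot 10^{-10} i$)
$E = 3110$ ($E = - 5 \left(-252 + 259 \left(- \frac{10}{7}\right)\right) = - 5 \left(-252 - 370\right) = \left(-5\right) \left(-622\right) = 3110$)
$\left(b + E\right) - 204612 = \left(- \frac{\sqrt{45159}}{142692 \sqrt{45159} - 2 i \sqrt{4594463}} + 3110\right) - 204612 = \left(3110 - \frac{\sqrt{45159}}{142692 \sqrt{45159} - 2 i \sqrt{4594463}}\right) - 204612 = -201502 - \frac{\sqrt{45159}}{142692 \sqrt{45159} - 2 i \sqrt{4594463}}$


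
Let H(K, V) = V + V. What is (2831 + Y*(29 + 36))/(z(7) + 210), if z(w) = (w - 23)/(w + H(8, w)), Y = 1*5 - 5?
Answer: 59451/4394 ≈ 13.530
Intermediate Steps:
H(K, V) = 2*V
Y = 0 (Y = 5 - 5 = 0)
z(w) = (-23 + w)/(3*w) (z(w) = (w - 23)/(w + 2*w) = (-23 + w)/((3*w)) = (-23 + w)*(1/(3*w)) = (-23 + w)/(3*w))
(2831 + Y*(29 + 36))/(z(7) + 210) = (2831 + 0*(29 + 36))/((⅓)*(-23 + 7)/7 + 210) = (2831 + 0*65)/((⅓)*(⅐)*(-16) + 210) = (2831 + 0)/(-16/21 + 210) = 2831/(4394/21) = 2831*(21/4394) = 59451/4394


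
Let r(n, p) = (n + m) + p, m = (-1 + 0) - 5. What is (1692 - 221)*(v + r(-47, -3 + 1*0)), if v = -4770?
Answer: -7099046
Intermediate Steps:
m = -6 (m = -1 - 5 = -6)
r(n, p) = -6 + n + p (r(n, p) = (n - 6) + p = (-6 + n) + p = -6 + n + p)
(1692 - 221)*(v + r(-47, -3 + 1*0)) = (1692 - 221)*(-4770 + (-6 - 47 + (-3 + 1*0))) = 1471*(-4770 + (-6 - 47 + (-3 + 0))) = 1471*(-4770 + (-6 - 47 - 3)) = 1471*(-4770 - 56) = 1471*(-4826) = -7099046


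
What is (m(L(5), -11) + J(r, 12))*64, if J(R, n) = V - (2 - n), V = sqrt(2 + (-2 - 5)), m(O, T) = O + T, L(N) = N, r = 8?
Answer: 256 + 64*I*sqrt(5) ≈ 256.0 + 143.11*I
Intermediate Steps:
V = I*sqrt(5) (V = sqrt(2 - 7) = sqrt(-5) = I*sqrt(5) ≈ 2.2361*I)
J(R, n) = -2 + n + I*sqrt(5) (J(R, n) = I*sqrt(5) - (2 - n) = I*sqrt(5) + (-2 + n) = -2 + n + I*sqrt(5))
(m(L(5), -11) + J(r, 12))*64 = ((5 - 11) + (-2 + 12 + I*sqrt(5)))*64 = (-6 + (10 + I*sqrt(5)))*64 = (4 + I*sqrt(5))*64 = 256 + 64*I*sqrt(5)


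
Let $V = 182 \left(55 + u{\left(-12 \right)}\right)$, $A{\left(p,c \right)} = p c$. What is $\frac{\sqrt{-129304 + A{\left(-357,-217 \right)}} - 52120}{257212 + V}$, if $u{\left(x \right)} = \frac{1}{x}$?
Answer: $- \frac{312720}{1603241} + \frac{6 i \sqrt{51835}}{1603241} \approx -0.19506 + 0.00085205 i$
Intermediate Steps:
$A{\left(p,c \right)} = c p$
$V = \frac{59969}{6}$ ($V = 182 \left(55 + \frac{1}{-12}\right) = 182 \left(55 - \frac{1}{12}\right) = 182 \cdot \frac{659}{12} = \frac{59969}{6} \approx 9994.8$)
$\frac{\sqrt{-129304 + A{\left(-357,-217 \right)}} - 52120}{257212 + V} = \frac{\sqrt{-129304 - -77469} - 52120}{257212 + \frac{59969}{6}} = \frac{\sqrt{-129304 + 77469} - 52120}{\frac{1603241}{6}} = \left(\sqrt{-51835} - 52120\right) \frac{6}{1603241} = \left(i \sqrt{51835} - 52120\right) \frac{6}{1603241} = \left(-52120 + i \sqrt{51835}\right) \frac{6}{1603241} = - \frac{312720}{1603241} + \frac{6 i \sqrt{51835}}{1603241}$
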